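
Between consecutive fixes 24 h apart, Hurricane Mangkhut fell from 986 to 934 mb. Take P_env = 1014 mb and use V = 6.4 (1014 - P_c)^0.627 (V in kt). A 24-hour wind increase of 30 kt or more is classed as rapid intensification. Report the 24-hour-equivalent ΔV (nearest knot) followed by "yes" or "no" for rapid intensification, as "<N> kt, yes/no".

48 kt, yes

V₁: ΔP = 28, V ≈ 6.4 × 28^0.627 ≈ 51.71 kt.
V₂: ΔP = 80, V ≈ 6.4 × 80^0.627 ≈ 99.87 kt.
ΔV over 24 h = 48.16 kt → 24 h equivalent = 48.16 × 24/24 ≈ 48.16 kt.
48 kt ≥ 30 kt ⇒ rapid intensification.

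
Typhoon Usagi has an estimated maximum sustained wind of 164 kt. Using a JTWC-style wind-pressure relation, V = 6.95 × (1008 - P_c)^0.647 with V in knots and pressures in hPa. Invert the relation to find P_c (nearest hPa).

876 hPa

ΔP = (V / 6.95)^(1/0.647) = (164/6.95)^1.546.
164/6.95 = 23.597; 23.597^1.546 ≈ 132.40 hPa.
P_c = 1008 − 132.40 = 875.60 ≈ 876 hPa.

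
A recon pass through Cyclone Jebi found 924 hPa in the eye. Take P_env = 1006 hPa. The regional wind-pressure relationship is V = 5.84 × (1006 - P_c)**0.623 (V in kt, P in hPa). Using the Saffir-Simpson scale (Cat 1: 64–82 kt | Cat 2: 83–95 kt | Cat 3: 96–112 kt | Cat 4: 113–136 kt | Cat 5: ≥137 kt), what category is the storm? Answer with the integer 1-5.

ΔP = 1006 − 924 = 82 hPa.
V ≈ 5.84 × 82^0.623 = 5.84 × 15.57 ≈ 91 kt.
91 kt falls in the Category 2 band.

2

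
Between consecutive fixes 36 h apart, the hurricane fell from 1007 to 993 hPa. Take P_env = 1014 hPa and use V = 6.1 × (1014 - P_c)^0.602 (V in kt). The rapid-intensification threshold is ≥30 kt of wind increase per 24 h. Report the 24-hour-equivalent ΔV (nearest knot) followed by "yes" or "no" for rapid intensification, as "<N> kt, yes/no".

V₁: ΔP = 7, V ≈ 6.1 × 7^0.602 ≈ 19.68 kt.
V₂: ΔP = 21, V ≈ 6.1 × 21^0.602 ≈ 38.13 kt.
ΔV over 36 h = 18.45 kt → 24 h equivalent = 18.45 × 24/36 ≈ 12.30 kt.
12 kt < 30 kt ⇒ not rapid intensification.

12 kt, no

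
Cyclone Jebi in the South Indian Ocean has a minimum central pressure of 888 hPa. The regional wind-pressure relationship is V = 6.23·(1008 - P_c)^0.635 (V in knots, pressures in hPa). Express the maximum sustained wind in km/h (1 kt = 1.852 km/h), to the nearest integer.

ΔP = 1008 − 888 = 120 hPa.
V ≈ 6.23 × 120^0.635 = 6.23 × 20.906 ≈ 130.247 kt.
130.247 × 1.852 ≈ 241.22 km/h → 241 km/h.

241 km/h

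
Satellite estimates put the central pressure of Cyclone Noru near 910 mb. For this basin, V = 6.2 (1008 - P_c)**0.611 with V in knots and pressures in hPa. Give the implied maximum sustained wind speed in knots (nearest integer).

102 kt

ΔP = 1008 − 910 = 98 mb.
98^0.611 ≈ 16.468.
V ≈ 6.2 × 16.468 ≈ 102.1 kt.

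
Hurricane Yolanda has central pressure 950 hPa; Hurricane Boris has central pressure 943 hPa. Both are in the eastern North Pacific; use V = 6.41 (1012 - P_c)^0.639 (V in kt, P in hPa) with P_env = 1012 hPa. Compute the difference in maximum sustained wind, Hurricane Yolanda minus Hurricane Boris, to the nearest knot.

Hurricane Yolanda: ΔP = 62; V ≈ 6.41 × 62^0.639 ≈ 89.58 kt.
Hurricane Boris: ΔP = 69; V ≈ 6.41 × 69^0.639 ≈ 95.91 kt.
Difference ≈ 89.58 − 95.91 = -6.33 → -6 kt.

-6 kt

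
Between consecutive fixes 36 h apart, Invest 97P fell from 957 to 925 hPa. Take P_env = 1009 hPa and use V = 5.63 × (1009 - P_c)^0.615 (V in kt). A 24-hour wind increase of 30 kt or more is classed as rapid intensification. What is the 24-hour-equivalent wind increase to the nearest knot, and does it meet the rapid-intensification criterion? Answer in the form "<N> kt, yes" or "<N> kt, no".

15 kt, no

V₁: ΔP = 52, V ≈ 5.63 × 52^0.615 ≈ 63.95 kt.
V₂: ΔP = 84, V ≈ 5.63 × 84^0.615 ≈ 85.89 kt.
ΔV over 36 h = 21.94 kt → 24 h equivalent = 21.94 × 24/36 ≈ 14.63 kt.
15 kt < 30 kt ⇒ not rapid intensification.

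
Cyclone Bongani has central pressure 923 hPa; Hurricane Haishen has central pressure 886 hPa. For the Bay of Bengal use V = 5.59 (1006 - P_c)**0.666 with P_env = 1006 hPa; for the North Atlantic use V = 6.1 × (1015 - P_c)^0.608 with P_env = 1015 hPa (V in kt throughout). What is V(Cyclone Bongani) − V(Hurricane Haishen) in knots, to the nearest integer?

-11 kt

Cyclone Bongani: ΔP = 83; V ≈ 5.59 × 83^0.666 ≈ 106.05 kt.
Hurricane Haishen: ΔP = 129; V ≈ 6.1 × 129^0.608 ≈ 117.10 kt.
Difference ≈ 106.05 − 117.10 = -11.05 → -11 kt.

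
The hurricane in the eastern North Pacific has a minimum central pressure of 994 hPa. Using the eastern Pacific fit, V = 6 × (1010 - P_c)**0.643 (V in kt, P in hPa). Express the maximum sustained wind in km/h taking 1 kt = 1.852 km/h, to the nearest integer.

66 km/h

ΔP = 1010 − 994 = 16 hPa.
V ≈ 6 × 16^0.643 = 6 × 5.946 ≈ 35.678 kt.
35.678 × 1.852 ≈ 66.08 km/h → 66 km/h.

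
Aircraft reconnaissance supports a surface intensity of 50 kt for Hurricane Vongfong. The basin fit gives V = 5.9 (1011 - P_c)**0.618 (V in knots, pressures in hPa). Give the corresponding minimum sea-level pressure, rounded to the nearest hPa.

ΔP = (V / 5.9)^(1/0.618) = (50/5.9)^1.618.
50/5.9 = 8.475; 8.475^1.618 ≈ 31.75 hPa.
P_c = 1011 − 31.75 = 979.25 ≈ 979 hPa.

979 hPa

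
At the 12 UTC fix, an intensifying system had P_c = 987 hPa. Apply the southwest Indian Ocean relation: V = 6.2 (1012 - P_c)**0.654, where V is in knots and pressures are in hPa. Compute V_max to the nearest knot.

51 kt

ΔP = 1012 − 987 = 25 hPa.
25^0.654 ≈ 8.208.
V ≈ 6.2 × 8.208 ≈ 50.9 kt.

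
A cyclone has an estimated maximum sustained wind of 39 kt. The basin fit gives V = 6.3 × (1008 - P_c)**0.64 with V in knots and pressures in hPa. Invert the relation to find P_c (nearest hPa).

ΔP = (V / 6.3)^(1/0.64) = (39/6.3)^1.562.
39/6.3 = 6.190; 6.190^1.562 ≈ 17.26 hPa.
P_c = 1008 − 17.26 = 990.74 ≈ 991 hPa.

991 hPa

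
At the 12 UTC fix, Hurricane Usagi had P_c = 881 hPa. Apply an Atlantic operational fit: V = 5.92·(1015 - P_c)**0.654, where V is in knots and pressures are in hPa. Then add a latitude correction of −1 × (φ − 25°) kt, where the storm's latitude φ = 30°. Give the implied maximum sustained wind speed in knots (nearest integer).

141 kt

ΔP = 1015 − 881 = 134 hPa.
134^0.654 ≈ 24.611.
V ≈ 5.92 × 24.611 ≈ 145.7 kt.
Latitude correction: −1 × (30 − 25) = -5 kt.
Corrected V ≈ 140.7 kt → 141 kt.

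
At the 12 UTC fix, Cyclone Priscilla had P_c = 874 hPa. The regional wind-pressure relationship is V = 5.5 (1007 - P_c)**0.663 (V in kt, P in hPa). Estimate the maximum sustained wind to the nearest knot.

141 kt

ΔP = 1007 − 874 = 133 hPa.
133^0.663 ≈ 25.593.
V ≈ 5.5 × 25.593 ≈ 140.8 kt.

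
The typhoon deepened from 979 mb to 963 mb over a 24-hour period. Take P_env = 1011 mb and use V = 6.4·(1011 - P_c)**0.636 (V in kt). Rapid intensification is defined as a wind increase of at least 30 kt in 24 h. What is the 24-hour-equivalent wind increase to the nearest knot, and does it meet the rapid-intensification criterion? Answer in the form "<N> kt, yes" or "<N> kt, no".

V₁: ΔP = 32, V ≈ 6.4 × 32^0.636 ≈ 58.00 kt.
V₂: ΔP = 48, V ≈ 6.4 × 48^0.636 ≈ 75.07 kt.
ΔV over 24 h = 17.07 kt → 24 h equivalent = 17.07 × 24/24 ≈ 17.07 kt.
17 kt < 30 kt ⇒ not rapid intensification.

17 kt, no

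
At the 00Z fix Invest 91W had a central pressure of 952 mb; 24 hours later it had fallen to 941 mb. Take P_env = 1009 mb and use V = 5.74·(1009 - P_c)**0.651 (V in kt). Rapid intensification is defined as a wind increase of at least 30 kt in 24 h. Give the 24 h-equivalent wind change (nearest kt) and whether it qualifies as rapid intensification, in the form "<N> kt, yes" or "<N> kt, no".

10 kt, no

V₁: ΔP = 57, V ≈ 5.74 × 57^0.651 ≈ 79.80 kt.
V₂: ΔP = 68, V ≈ 5.74 × 68^0.651 ≈ 89.51 kt.
ΔV over 24 h = 9.71 kt → 24 h equivalent = 9.71 × 24/24 ≈ 9.71 kt.
10 kt < 30 kt ⇒ not rapid intensification.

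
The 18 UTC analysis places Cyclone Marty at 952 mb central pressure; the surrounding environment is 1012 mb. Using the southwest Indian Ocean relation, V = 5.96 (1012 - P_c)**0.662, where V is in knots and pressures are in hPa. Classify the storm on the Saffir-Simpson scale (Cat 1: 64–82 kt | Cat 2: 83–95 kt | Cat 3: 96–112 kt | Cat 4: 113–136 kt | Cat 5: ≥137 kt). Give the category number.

2

ΔP = 1012 − 952 = 60 mb.
V ≈ 5.96 × 60^0.662 = 5.96 × 15.04 ≈ 90 kt.
90 kt falls in the Category 2 band.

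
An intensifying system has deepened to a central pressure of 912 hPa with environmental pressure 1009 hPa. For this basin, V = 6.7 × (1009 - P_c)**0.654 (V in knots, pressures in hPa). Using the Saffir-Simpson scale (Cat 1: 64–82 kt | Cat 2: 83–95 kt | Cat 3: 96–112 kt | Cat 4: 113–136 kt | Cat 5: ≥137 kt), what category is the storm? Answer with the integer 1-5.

ΔP = 1009 − 912 = 97 hPa.
V ≈ 6.7 × 97^0.654 = 6.7 × 19.92 ≈ 133 kt.
133 kt falls in the Category 4 band.

4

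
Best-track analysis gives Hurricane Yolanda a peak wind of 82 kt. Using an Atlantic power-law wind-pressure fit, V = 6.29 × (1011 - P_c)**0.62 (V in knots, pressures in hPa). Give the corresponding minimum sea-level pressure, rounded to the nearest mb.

948 mb

ΔP = (V / 6.29)^(1/0.62) = (82/6.29)^1.613.
82/6.29 = 13.037; 13.037^1.613 ≈ 62.90 mb.
P_c = 1011 − 62.90 = 948.10 ≈ 948 mb.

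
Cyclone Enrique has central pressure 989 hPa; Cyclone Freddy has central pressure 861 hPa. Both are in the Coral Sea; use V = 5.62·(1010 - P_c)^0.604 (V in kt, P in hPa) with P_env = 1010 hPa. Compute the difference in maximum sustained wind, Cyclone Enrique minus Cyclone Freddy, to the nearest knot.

-80 kt

Cyclone Enrique: ΔP = 21; V ≈ 5.62 × 21^0.604 ≈ 35.35 kt.
Cyclone Freddy: ΔP = 149; V ≈ 5.62 × 149^0.604 ≈ 115.44 kt.
Difference ≈ 35.35 − 115.44 = -80.09 → -80 kt.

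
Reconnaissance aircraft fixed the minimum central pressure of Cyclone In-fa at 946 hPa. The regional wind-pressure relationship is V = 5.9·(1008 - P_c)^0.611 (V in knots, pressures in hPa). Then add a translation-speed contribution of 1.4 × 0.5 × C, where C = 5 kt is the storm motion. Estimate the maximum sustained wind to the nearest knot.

77 kt

ΔP = 1008 − 946 = 62 hPa.
62^0.611 ≈ 12.449.
V ≈ 5.9 × 12.449 ≈ 73.5 kt.
Translation term: 1.4 × 0.5 × 5 = 3.5 kt.
Corrected V ≈ 77 kt → 77 kt.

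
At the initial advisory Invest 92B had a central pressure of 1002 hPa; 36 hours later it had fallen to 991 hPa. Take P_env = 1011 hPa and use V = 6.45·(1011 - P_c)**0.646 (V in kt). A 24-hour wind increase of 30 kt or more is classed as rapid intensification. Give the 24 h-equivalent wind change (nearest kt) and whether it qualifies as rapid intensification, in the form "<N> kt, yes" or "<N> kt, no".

12 kt, no

V₁: ΔP = 9, V ≈ 6.45 × 9^0.646 ≈ 26.67 kt.
V₂: ΔP = 20, V ≈ 6.45 × 20^0.646 ≈ 44.67 kt.
ΔV over 36 h = 18.00 kt → 24 h equivalent = 18.00 × 24/36 ≈ 12.00 kt.
12 kt < 30 kt ⇒ not rapid intensification.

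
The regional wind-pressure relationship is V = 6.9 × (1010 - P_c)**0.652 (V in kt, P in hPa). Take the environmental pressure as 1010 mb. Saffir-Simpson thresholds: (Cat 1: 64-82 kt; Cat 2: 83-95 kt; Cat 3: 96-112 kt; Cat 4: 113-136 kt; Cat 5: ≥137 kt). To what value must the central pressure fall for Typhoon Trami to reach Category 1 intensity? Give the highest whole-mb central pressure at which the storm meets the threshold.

Category 1 begins at V = 64 kt.
Required ΔP = (64/6.9)^(1/0.652) = 9.275^1.534 ≈ 30.45 mb.
P_c ≤ 1010 − 30.45 = 979.55, so the highest integer P_c is 979 mb.

979 mb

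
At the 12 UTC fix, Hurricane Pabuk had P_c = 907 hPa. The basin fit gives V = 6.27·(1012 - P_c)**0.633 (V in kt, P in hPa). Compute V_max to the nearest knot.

ΔP = 1012 − 907 = 105 hPa.
105^0.633 ≈ 19.029.
V ≈ 6.27 × 19.029 ≈ 119.3 kt.

119 kt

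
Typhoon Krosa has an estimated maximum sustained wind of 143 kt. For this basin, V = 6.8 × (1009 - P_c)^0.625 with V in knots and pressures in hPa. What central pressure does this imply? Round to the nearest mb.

ΔP = (V / 6.8)^(1/0.625) = (143/6.8)^1.600.
143/6.8 = 21.029; 21.029^1.600 ≈ 130.77 mb.
P_c = 1009 − 130.77 = 878.23 ≈ 878 mb.

878 mb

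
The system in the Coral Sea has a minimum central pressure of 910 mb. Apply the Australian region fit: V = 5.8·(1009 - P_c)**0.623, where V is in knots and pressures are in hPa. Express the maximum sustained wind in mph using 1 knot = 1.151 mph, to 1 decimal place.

116.9 mph

ΔP = 1009 − 910 = 99 mb.
V ≈ 5.8 × 99^0.623 = 5.8 × 17.510 ≈ 101.557 kt.
101.557 × 1.151 ≈ 116.89 mph → 116.9 mph.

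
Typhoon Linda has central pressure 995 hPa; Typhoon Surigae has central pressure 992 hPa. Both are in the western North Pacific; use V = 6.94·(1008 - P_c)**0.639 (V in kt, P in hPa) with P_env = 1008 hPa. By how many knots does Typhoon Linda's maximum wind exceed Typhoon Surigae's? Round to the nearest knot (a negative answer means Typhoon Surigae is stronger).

Typhoon Linda: ΔP = 13; V ≈ 6.94 × 13^0.639 ≈ 35.74 kt.
Typhoon Surigae: ΔP = 16; V ≈ 6.94 × 16^0.639 ≈ 40.81 kt.
Difference ≈ 35.74 − 40.81 = -5.07 → -5 kt.

-5 kt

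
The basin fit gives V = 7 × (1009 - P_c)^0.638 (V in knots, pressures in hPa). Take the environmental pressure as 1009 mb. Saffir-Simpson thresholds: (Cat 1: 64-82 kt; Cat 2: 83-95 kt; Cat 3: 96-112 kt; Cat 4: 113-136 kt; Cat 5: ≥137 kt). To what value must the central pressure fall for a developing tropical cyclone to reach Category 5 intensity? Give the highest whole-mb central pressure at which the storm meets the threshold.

Category 5 begins at V = 137 kt.
Required ΔP = (137/7)^(1/0.638) = 19.571^1.567 ≈ 105.80 mb.
P_c ≤ 1009 − 105.80 = 903.20, so the highest integer P_c is 903 mb.

903 mb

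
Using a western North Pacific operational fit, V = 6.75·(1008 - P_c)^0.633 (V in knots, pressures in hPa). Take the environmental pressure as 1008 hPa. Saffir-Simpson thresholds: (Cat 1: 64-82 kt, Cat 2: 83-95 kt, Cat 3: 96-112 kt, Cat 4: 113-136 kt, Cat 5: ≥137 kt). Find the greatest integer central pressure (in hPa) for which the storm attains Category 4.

922 hPa

Category 4 begins at V = 113 kt.
Required ΔP = (113/6.75)^(1/0.633) = 16.741^1.580 ≈ 85.76 hPa.
P_c ≤ 1008 − 85.76 = 922.24, so the highest integer P_c is 922 hPa.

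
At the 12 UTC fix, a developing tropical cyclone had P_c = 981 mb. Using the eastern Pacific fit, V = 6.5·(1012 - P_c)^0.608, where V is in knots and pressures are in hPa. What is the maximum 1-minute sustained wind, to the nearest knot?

52 kt

ΔP = 1012 − 981 = 31 mb.
31^0.608 ≈ 8.068.
V ≈ 6.5 × 8.068 ≈ 52.4 kt.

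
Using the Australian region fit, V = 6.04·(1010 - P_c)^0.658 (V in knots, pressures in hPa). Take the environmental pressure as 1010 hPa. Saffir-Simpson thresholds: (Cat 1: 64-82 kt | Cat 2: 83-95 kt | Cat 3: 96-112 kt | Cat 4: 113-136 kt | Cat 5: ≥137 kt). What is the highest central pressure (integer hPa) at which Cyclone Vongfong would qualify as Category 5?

895 hPa

Category 5 begins at V = 137 kt.
Required ΔP = (137/6.04)^(1/0.658) = 22.682^1.520 ≈ 114.90 hPa.
P_c ≤ 1010 − 114.90 = 895.10, so the highest integer P_c is 895 hPa.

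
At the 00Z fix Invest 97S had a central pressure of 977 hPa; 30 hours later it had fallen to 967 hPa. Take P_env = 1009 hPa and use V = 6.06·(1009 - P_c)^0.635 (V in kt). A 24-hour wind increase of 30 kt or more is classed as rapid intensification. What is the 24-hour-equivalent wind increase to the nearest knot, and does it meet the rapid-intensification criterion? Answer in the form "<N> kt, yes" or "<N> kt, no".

8 kt, no

V₁: ΔP = 32, V ≈ 6.06 × 32^0.635 ≈ 54.73 kt.
V₂: ΔP = 42, V ≈ 6.06 × 42^0.635 ≈ 65.05 kt.
ΔV over 30 h = 10.32 kt → 24 h equivalent = 10.32 × 24/30 ≈ 8.26 kt.
8 kt < 30 kt ⇒ not rapid intensification.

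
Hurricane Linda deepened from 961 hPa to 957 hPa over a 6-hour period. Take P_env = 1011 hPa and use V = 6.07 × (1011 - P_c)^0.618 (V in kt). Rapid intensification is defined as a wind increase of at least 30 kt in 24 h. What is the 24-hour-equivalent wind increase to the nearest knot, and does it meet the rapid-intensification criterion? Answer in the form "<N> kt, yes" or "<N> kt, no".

13 kt, no

V₁: ΔP = 50, V ≈ 6.07 × 50^0.618 ≈ 68.10 kt.
V₂: ΔP = 54, V ≈ 6.07 × 54^0.618 ≈ 71.42 kt.
ΔV over 6 h = 3.32 kt → 24 h equivalent = 3.32 × 24/6 ≈ 13.28 kt.
13 kt < 30 kt ⇒ not rapid intensification.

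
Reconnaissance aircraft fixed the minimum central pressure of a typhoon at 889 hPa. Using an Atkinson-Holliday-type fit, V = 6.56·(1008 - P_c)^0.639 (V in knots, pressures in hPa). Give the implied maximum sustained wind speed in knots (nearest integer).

139 kt

ΔP = 1008 − 889 = 119 hPa.
119^0.639 ≈ 21.197.
V ≈ 6.56 × 21.197 ≈ 139.1 kt.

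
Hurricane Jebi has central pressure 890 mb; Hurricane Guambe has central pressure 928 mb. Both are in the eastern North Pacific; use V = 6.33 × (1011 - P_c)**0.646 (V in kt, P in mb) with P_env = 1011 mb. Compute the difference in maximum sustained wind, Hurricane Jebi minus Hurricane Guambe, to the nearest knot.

Hurricane Jebi: ΔP = 121; V ≈ 6.33 × 121^0.646 ≈ 140.24 kt.
Hurricane Guambe: ΔP = 83; V ≈ 6.33 × 83^0.646 ≈ 109.93 kt.
Difference ≈ 140.24 − 109.93 = 30.31 → 30 kt.

30 kt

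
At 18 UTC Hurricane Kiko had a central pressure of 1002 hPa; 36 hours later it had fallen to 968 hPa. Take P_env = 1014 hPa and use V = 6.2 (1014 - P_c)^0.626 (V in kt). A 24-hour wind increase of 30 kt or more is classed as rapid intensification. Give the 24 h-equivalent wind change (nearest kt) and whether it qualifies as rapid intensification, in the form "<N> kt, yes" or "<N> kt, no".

26 kt, no

V₁: ΔP = 12, V ≈ 6.2 × 12^0.626 ≈ 29.37 kt.
V₂: ΔP = 46, V ≈ 6.2 × 46^0.626 ≈ 68.12 kt.
ΔV over 36 h = 38.75 kt → 24 h equivalent = 38.75 × 24/36 ≈ 25.83 kt.
26 kt < 30 kt ⇒ not rapid intensification.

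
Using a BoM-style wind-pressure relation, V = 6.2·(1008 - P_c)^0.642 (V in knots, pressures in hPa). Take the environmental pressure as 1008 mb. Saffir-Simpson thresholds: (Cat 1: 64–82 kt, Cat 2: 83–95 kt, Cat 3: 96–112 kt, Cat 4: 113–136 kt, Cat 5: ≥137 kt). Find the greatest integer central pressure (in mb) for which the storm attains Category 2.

951 mb

Category 2 begins at V = 83 kt.
Required ΔP = (83/6.2)^(1/0.642) = 13.387^1.558 ≈ 56.88 mb.
P_c ≤ 1008 − 56.88 = 951.12, so the highest integer P_c is 951 mb.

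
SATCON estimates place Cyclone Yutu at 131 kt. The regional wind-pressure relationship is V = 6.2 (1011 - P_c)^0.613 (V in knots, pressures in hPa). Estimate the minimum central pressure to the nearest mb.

866 mb

ΔP = (V / 6.2)^(1/0.613) = (131/6.2)^1.631.
131/6.2 = 21.129; 21.129^1.631 ≈ 144.98 mb.
P_c = 1011 − 144.98 = 866.02 ≈ 866 mb.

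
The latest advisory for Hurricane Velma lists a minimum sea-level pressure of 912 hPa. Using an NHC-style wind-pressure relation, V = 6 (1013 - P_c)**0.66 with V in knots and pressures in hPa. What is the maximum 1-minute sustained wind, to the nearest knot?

ΔP = 1013 − 912 = 101 hPa.
101^0.66 ≈ 21.031.
V ≈ 6 × 21.031 ≈ 126.2 kt.

126 kt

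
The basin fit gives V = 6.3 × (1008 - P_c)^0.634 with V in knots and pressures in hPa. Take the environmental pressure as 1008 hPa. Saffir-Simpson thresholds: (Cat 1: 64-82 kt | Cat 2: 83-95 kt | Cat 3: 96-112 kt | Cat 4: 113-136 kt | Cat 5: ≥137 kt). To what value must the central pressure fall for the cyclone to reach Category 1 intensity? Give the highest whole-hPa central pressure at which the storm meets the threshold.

969 hPa

Category 1 begins at V = 64 kt.
Required ΔP = (64/6.3)^(1/0.634) = 10.159^1.577 ≈ 38.73 hPa.
P_c ≤ 1008 − 38.73 = 969.27, so the highest integer P_c is 969 hPa.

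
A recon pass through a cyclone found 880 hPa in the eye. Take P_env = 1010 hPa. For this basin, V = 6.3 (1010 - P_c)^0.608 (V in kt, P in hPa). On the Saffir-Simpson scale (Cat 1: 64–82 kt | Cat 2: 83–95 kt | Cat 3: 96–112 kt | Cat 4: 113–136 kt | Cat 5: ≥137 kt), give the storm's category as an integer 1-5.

ΔP = 1010 − 880 = 130 hPa.
V ≈ 6.3 × 130^0.608 = 6.3 × 19.29 ≈ 122 kt.
122 kt falls in the Category 4 band.

4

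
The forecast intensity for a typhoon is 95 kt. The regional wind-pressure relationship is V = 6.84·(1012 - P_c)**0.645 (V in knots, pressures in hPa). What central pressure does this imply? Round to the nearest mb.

ΔP = (V / 6.84)^(1/0.645) = (95/6.84)^1.550.
95/6.84 = 13.889; 13.889^1.550 ≈ 59.10 mb.
P_c = 1012 − 59.10 = 952.90 ≈ 953 mb.

953 mb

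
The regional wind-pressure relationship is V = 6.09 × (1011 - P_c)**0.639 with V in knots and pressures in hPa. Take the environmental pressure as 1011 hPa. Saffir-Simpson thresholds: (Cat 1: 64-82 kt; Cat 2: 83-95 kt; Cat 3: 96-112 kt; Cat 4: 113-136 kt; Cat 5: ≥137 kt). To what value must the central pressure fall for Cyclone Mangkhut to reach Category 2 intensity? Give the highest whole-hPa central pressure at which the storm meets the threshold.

Category 2 begins at V = 83 kt.
Required ΔP = (83/6.09)^(1/0.639) = 13.629^1.565 ≈ 59.62 hPa.
P_c ≤ 1011 − 59.62 = 951.38, so the highest integer P_c is 951 hPa.

951 hPa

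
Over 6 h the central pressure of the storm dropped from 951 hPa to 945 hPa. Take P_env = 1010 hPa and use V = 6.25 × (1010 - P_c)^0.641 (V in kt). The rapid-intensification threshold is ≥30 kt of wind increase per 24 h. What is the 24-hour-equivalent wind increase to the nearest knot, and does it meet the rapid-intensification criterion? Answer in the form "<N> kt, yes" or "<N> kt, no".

V₁: ΔP = 59, V ≈ 6.25 × 59^0.641 ≈ 85.31 kt.
V₂: ΔP = 65, V ≈ 6.25 × 65^0.641 ≈ 90.77 kt.
ΔV over 6 h = 5.46 kt → 24 h equivalent = 5.46 × 24/6 ≈ 21.84 kt.
22 kt < 30 kt ⇒ not rapid intensification.

22 kt, no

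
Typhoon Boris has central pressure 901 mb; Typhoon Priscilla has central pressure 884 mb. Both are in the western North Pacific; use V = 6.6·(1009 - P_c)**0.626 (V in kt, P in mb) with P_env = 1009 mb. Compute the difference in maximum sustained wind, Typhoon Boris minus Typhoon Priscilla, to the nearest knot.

Typhoon Boris: ΔP = 108; V ≈ 6.6 × 108^0.626 ≈ 123.73 kt.
Typhoon Priscilla: ΔP = 125; V ≈ 6.6 × 125^0.626 ≈ 135.58 kt.
Difference ≈ 123.73 − 135.58 = -11.85 → -12 kt.

-12 kt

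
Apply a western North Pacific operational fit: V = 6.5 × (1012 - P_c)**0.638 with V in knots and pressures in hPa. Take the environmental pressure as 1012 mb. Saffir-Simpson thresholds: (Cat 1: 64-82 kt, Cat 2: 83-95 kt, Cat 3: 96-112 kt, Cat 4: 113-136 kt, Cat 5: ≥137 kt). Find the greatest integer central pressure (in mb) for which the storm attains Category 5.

893 mb

Category 5 begins at V = 137 kt.
Required ΔP = (137/6.5)^(1/0.638) = 21.077^1.567 ≈ 118.83 mb.
P_c ≤ 1012 − 118.83 = 893.17, so the highest integer P_c is 893 mb.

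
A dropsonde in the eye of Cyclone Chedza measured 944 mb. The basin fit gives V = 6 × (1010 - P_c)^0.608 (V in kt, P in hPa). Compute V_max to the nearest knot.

ΔP = 1010 − 944 = 66 mb.
66^0.608 ≈ 12.773.
V ≈ 6 × 12.773 ≈ 76.6 kt.

77 kt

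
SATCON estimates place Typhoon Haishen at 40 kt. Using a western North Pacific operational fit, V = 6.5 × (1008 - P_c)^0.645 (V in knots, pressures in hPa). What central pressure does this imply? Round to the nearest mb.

ΔP = (V / 6.5)^(1/0.645) = (40/6.5)^1.550.
40/6.5 = 6.154; 6.154^1.550 ≈ 16.73 mb.
P_c = 1008 − 16.73 = 991.27 ≈ 991 mb.

991 mb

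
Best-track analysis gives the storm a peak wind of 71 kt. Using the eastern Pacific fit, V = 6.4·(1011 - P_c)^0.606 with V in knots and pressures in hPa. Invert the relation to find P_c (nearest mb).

ΔP = (V / 6.4)^(1/0.606) = (71/6.4)^1.650.
71/6.4 = 11.094; 11.094^1.650 ≈ 53.03 mb.
P_c = 1011 − 53.03 = 957.97 ≈ 958 mb.

958 mb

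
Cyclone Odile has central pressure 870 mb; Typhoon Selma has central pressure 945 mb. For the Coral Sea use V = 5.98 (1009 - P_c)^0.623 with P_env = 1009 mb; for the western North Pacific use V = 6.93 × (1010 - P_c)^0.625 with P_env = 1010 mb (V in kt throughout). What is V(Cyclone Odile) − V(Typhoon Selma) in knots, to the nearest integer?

35 kt

Cyclone Odile: ΔP = 139; V ≈ 5.98 × 139^0.623 ≈ 129.36 kt.
Typhoon Selma: ΔP = 65; V ≈ 6.93 × 65^0.625 ≈ 94.15 kt.
Difference ≈ 129.36 − 94.15 = 35.21 → 35 kt.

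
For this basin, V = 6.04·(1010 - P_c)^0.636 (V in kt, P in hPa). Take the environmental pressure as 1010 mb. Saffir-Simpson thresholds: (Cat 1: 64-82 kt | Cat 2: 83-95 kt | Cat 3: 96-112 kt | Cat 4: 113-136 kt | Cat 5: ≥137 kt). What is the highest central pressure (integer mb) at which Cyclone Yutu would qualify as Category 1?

Category 1 begins at V = 64 kt.
Required ΔP = (64/6.04)^(1/0.636) = 10.596^1.572 ≈ 40.91 mb.
P_c ≤ 1010 − 40.91 = 969.09, so the highest integer P_c is 969 mb.

969 mb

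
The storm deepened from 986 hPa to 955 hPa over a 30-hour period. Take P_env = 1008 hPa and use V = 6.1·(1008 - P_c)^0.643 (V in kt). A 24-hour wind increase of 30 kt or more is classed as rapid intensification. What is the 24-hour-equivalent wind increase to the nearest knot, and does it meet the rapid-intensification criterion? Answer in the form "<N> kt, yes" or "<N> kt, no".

V₁: ΔP = 22, V ≈ 6.1 × 22^0.643 ≈ 44.52 kt.
V₂: ΔP = 53, V ≈ 6.1 × 53^0.643 ≈ 78.35 kt.
ΔV over 30 h = 33.83 kt → 24 h equivalent = 33.83 × 24/30 ≈ 27.06 kt.
27 kt < 30 kt ⇒ not rapid intensification.

27 kt, no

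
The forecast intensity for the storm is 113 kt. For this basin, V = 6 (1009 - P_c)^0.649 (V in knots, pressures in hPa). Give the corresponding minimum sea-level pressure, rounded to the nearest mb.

ΔP = (V / 6)^(1/0.649) = (113/6)^1.541.
113/6 = 18.833; 18.833^1.541 ≈ 92.14 mb.
P_c = 1009 − 92.14 = 916.86 ≈ 917 mb.

917 mb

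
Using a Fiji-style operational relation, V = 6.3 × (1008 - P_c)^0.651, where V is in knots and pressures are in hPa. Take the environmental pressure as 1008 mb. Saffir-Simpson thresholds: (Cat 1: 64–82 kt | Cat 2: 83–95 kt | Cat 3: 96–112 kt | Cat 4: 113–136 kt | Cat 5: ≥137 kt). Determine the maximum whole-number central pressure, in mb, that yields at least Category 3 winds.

Category 3 begins at V = 96 kt.
Required ΔP = (96/6.3)^(1/0.651) = 15.238^1.536 ≈ 65.63 mb.
P_c ≤ 1008 − 65.63 = 942.37, so the highest integer P_c is 942 mb.

942 mb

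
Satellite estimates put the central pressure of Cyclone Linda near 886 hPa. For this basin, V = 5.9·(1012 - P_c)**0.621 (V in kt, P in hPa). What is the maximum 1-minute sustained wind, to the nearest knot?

119 kt

ΔP = 1012 − 886 = 126 hPa.
126^0.621 ≈ 20.153.
V ≈ 5.9 × 20.153 ≈ 118.9 kt.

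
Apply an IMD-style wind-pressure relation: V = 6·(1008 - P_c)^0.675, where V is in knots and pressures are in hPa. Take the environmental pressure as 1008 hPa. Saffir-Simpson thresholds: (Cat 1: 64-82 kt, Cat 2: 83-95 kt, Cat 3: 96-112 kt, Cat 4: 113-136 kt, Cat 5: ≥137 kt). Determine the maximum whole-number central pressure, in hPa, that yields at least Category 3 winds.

947 hPa

Category 3 begins at V = 96 kt.
Required ΔP = (96/6)^(1/0.675) = 16.000^1.481 ≈ 60.80 hPa.
P_c ≤ 1008 − 60.80 = 947.20, so the highest integer P_c is 947 hPa.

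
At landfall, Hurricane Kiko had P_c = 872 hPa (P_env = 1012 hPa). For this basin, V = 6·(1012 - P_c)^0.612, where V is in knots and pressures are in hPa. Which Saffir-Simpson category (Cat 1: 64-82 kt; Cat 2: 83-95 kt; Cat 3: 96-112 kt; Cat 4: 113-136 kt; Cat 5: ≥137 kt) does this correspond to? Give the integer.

4

ΔP = 1012 − 872 = 140 hPa.
V ≈ 6 × 140^0.612 = 6 × 20.58 ≈ 123 kt.
123 kt falls in the Category 4 band.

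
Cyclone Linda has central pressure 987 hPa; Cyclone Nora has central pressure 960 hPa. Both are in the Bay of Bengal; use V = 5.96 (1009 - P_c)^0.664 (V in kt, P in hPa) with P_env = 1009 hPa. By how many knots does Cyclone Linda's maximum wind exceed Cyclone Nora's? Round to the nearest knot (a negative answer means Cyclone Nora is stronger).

Cyclone Linda: ΔP = 22; V ≈ 5.96 × 22^0.664 ≈ 46.41 kt.
Cyclone Nora: ΔP = 49; V ≈ 5.96 × 49^0.664 ≈ 78.98 kt.
Difference ≈ 46.41 − 78.98 = -32.57 → -33 kt.

-33 kt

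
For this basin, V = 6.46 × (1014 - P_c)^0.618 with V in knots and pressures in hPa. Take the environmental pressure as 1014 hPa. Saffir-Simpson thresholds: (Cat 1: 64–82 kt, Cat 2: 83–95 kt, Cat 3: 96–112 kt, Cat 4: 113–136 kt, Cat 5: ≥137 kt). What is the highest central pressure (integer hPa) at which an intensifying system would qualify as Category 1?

Category 1 begins at V = 64 kt.
Required ΔP = (64/6.46)^(1/0.618) = 9.907^1.618 ≈ 40.89 hPa.
P_c ≤ 1014 − 40.89 = 973.11, so the highest integer P_c is 973 hPa.

973 hPa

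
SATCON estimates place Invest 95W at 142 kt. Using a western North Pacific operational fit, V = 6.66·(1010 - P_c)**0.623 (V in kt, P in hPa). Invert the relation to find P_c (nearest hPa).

874 hPa

ΔP = (V / 6.66)^(1/0.623) = (142/6.66)^1.605.
142/6.66 = 21.321; 21.321^1.605 ≈ 135.81 hPa.
P_c = 1010 − 135.81 = 874.19 ≈ 874 hPa.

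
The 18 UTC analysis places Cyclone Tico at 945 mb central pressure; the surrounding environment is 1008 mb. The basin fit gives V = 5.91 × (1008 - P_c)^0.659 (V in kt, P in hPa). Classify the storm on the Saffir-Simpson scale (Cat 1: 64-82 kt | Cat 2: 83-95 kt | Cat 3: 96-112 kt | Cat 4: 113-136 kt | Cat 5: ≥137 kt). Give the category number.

2

ΔP = 1008 − 945 = 63 mb.
V ≈ 5.91 × 63^0.659 = 5.91 × 15.34 ≈ 91 kt.
91 kt falls in the Category 2 band.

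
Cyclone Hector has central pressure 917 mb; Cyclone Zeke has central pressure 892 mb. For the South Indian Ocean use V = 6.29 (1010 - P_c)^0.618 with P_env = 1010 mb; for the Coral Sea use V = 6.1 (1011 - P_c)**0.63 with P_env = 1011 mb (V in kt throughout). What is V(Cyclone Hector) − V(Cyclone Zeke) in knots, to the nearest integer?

Cyclone Hector: ΔP = 93; V ≈ 6.29 × 93^0.618 ≈ 103.56 kt.
Cyclone Zeke: ΔP = 119; V ≈ 6.1 × 119^0.63 ≈ 123.86 kt.
Difference ≈ 103.56 − 123.86 = -20.30 → -20 kt.

-20 kt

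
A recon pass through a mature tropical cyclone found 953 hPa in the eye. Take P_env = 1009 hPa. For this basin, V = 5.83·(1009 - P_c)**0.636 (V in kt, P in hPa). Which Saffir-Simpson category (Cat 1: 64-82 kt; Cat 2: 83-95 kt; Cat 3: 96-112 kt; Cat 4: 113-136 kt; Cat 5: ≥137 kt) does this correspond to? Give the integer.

1

ΔP = 1009 − 953 = 56 hPa.
V ≈ 5.83 × 56^0.636 = 5.83 × 12.94 ≈ 75 kt.
75 kt falls in the Category 1 band.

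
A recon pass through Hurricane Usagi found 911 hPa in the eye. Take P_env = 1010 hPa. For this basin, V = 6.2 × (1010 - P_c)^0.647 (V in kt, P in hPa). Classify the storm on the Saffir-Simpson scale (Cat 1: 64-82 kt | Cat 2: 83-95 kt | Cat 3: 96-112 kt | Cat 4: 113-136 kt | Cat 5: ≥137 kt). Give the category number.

ΔP = 1010 − 911 = 99 hPa.
V ≈ 6.2 × 99^0.647 = 6.2 × 19.55 ≈ 121 kt.
121 kt falls in the Category 4 band.

4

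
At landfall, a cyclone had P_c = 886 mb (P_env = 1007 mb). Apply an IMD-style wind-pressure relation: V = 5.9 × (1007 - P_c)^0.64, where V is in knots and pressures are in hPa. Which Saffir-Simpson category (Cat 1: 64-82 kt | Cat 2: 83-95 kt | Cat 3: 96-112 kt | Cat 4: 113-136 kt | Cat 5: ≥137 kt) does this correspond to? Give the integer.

4

ΔP = 1007 − 886 = 121 mb.
V ≈ 5.9 × 121^0.64 = 5.9 × 21.53 ≈ 127 kt.
127 kt falls in the Category 4 band.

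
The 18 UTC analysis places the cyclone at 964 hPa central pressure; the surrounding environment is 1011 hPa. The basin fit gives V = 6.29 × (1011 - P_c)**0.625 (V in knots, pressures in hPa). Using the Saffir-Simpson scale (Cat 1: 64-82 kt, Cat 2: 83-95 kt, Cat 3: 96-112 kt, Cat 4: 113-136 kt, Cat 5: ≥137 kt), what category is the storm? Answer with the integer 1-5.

ΔP = 1011 − 964 = 47 hPa.
V ≈ 6.29 × 47^0.625 = 6.29 × 11.09 ≈ 70 kt.
70 kt falls in the Category 1 band.

1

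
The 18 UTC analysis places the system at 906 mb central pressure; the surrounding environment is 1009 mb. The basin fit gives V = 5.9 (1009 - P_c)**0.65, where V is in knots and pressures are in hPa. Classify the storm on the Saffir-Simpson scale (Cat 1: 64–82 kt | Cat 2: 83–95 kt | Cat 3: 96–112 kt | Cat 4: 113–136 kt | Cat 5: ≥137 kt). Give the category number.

4

ΔP = 1009 − 906 = 103 mb.
V ≈ 5.9 × 103^0.65 = 5.9 × 20.34 ≈ 120 kt.
120 kt falls in the Category 4 band.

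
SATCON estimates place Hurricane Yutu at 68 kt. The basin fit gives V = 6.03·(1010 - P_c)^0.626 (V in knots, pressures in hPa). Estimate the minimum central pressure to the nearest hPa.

ΔP = (V / 6.03)^(1/0.626) = (68/6.03)^1.597.
68/6.03 = 11.277; 11.277^1.597 ≈ 47.95 hPa.
P_c = 1010 − 47.95 = 962.05 ≈ 962 hPa.

962 hPa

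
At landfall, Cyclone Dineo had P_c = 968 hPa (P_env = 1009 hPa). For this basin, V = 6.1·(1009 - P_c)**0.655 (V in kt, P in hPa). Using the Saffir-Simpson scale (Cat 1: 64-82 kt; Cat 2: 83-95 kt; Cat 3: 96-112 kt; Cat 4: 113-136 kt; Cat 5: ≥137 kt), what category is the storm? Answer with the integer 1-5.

ΔP = 1009 − 968 = 41 hPa.
V ≈ 6.1 × 41^0.655 = 6.1 × 11.39 ≈ 69 kt.
69 kt falls in the Category 1 band.

1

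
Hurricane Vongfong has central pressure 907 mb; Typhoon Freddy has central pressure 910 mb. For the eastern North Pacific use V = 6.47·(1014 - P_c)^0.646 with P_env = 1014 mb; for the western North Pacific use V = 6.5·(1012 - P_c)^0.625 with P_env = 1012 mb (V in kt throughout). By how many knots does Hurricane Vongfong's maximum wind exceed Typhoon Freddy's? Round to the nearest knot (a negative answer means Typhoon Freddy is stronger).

15 kt

Hurricane Vongfong: ΔP = 107; V ≈ 6.47 × 107^0.646 ≈ 132.40 kt.
Typhoon Freddy: ΔP = 102; V ≈ 6.5 × 102^0.625 ≈ 117.03 kt.
Difference ≈ 132.40 − 117.03 = 15.37 → 15 kt.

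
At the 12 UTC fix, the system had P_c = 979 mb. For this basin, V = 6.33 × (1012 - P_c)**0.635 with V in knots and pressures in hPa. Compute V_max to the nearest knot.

ΔP = 1012 − 979 = 33 mb.
33^0.635 ≈ 9.210.
V ≈ 6.33 × 9.210 ≈ 58.3 kt.

58 kt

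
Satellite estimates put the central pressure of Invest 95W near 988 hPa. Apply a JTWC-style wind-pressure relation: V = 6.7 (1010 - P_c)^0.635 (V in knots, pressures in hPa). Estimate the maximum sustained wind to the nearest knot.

ΔP = 1010 − 988 = 22 hPa.
22^0.635 ≈ 7.119.
V ≈ 6.7 × 7.119 ≈ 47.7 kt.

48 kt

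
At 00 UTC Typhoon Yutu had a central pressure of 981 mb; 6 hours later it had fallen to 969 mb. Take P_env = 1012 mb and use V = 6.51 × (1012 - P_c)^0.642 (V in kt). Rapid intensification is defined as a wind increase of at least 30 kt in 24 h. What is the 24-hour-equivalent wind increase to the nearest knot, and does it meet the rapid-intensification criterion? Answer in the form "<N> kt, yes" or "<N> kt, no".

55 kt, yes

V₁: ΔP = 31, V ≈ 6.51 × 31^0.642 ≈ 59.02 kt.
V₂: ΔP = 43, V ≈ 6.51 × 43^0.642 ≈ 72.82 kt.
ΔV over 6 h = 13.80 kt → 24 h equivalent = 13.80 × 24/6 ≈ 55.20 kt.
55 kt ≥ 30 kt ⇒ rapid intensification.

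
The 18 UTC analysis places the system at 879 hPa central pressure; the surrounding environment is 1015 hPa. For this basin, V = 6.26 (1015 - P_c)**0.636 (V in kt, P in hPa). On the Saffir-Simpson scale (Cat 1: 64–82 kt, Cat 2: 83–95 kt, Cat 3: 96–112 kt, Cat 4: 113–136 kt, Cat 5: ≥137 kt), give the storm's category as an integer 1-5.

5

ΔP = 1015 − 879 = 136 hPa.
V ≈ 6.26 × 136^0.636 = 6.26 × 22.75 ≈ 142 kt.
142 kt falls in the Category 5 band.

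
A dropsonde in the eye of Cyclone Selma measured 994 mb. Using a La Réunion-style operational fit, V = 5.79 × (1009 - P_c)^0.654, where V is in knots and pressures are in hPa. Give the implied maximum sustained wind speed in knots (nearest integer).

34 kt

ΔP = 1009 − 994 = 15 mb.
15^0.654 ≈ 5.877.
V ≈ 5.79 × 5.877 ≈ 34.0 kt.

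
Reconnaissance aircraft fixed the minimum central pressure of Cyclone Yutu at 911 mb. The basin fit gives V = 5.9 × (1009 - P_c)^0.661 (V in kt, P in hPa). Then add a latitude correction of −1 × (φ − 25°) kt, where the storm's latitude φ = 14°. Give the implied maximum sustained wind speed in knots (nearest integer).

133 kt

ΔP = 1009 − 911 = 98 mb.
98^0.661 ≈ 20.711.
V ≈ 5.9 × 20.711 ≈ 122.2 kt.
Latitude correction: −1 × (14 − 25) = 11 kt.
Corrected V ≈ 133.2 kt → 133 kt.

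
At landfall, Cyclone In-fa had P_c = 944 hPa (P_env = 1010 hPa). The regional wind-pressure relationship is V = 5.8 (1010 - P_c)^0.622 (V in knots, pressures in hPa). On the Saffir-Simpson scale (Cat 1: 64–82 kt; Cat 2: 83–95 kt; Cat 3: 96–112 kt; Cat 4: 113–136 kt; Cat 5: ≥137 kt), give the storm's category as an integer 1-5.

ΔP = 1010 − 944 = 66 hPa.
V ≈ 5.8 × 66^0.622 = 5.8 × 13.54 ≈ 79 kt.
79 kt falls in the Category 1 band.

1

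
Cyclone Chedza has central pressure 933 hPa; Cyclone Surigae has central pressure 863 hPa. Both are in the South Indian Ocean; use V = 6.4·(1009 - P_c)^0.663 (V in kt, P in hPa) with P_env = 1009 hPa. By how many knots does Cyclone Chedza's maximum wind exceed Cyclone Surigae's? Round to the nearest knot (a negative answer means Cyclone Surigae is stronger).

-61 kt

Cyclone Chedza: ΔP = 76; V ≈ 6.4 × 76^0.663 ≈ 113.02 kt.
Cyclone Surigae: ΔP = 146; V ≈ 6.4 × 146^0.663 ≈ 174.24 kt.
Difference ≈ 113.02 − 174.24 = -61.22 → -61 kt.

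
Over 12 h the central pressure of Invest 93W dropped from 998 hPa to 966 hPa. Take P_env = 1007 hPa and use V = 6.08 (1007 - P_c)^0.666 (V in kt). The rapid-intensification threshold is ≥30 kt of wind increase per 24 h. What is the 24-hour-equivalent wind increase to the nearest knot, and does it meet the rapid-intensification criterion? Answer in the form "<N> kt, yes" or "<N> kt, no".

92 kt, yes

V₁: ΔP = 9, V ≈ 6.08 × 9^0.666 ≈ 26.27 kt.
V₂: ΔP = 41, V ≈ 6.08 × 41^0.666 ≈ 72.11 kt.
ΔV over 12 h = 45.84 kt → 24 h equivalent = 45.84 × 24/12 ≈ 91.68 kt.
92 kt ≥ 30 kt ⇒ rapid intensification.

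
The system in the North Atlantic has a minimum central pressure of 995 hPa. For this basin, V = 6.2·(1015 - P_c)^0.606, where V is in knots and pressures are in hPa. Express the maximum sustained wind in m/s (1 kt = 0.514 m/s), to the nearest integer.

ΔP = 1015 − 995 = 20 hPa.
V ≈ 6.2 × 20^0.606 = 6.2 × 6.144 ≈ 38.090 kt.
38.090 × 0.514 ≈ 19.58 m/s → 20 m/s.

20 m/s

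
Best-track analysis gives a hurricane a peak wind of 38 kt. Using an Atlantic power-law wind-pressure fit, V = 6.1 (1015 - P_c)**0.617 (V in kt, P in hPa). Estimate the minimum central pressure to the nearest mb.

ΔP = (V / 6.1)^(1/0.617) = (38/6.1)^1.621.
38/6.1 = 6.230; 6.230^1.621 ≈ 19.39 mb.
P_c = 1015 − 19.39 = 995.61 ≈ 996 mb.

996 mb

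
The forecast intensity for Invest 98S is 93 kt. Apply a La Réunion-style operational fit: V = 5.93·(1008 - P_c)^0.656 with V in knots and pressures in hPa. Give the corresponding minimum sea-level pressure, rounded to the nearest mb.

ΔP = (V / 5.93)^(1/0.656) = (93/5.93)^1.524.
93/5.93 = 15.683; 15.683^1.524 ≈ 66.42 mb.
P_c = 1008 − 66.42 = 941.58 ≈ 942 mb.

942 mb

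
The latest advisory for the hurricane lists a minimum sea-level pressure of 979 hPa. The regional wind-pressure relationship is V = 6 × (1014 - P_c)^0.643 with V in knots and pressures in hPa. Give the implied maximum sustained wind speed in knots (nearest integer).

59 kt

ΔP = 1014 − 979 = 35 hPa.
35^0.643 ≈ 9.836.
V ≈ 6 × 9.836 ≈ 59.0 kt.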